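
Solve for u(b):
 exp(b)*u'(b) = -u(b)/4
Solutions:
 u(b) = C1*exp(exp(-b)/4)


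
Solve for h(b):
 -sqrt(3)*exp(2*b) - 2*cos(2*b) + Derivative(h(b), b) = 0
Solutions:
 h(b) = C1 + sqrt(3)*exp(2*b)/2 + sin(2*b)


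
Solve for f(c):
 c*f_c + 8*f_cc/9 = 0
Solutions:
 f(c) = C1 + C2*erf(3*c/4)


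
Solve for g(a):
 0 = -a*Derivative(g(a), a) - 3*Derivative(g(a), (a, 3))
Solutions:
 g(a) = C1 + Integral(C2*airyai(-3^(2/3)*a/3) + C3*airybi(-3^(2/3)*a/3), a)


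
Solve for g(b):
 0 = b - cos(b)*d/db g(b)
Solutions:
 g(b) = C1 + Integral(b/cos(b), b)


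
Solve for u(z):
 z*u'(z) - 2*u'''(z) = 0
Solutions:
 u(z) = C1 + Integral(C2*airyai(2^(2/3)*z/2) + C3*airybi(2^(2/3)*z/2), z)


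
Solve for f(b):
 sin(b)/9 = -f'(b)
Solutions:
 f(b) = C1 + cos(b)/9


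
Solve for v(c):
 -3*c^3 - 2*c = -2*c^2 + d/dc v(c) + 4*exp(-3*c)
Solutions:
 v(c) = C1 - 3*c^4/4 + 2*c^3/3 - c^2 + 4*exp(-3*c)/3


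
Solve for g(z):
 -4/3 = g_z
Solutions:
 g(z) = C1 - 4*z/3


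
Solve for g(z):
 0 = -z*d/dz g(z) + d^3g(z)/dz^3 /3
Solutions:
 g(z) = C1 + Integral(C2*airyai(3^(1/3)*z) + C3*airybi(3^(1/3)*z), z)


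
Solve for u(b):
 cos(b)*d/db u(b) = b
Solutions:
 u(b) = C1 + Integral(b/cos(b), b)


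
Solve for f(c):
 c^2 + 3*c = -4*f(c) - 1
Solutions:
 f(c) = -c^2/4 - 3*c/4 - 1/4


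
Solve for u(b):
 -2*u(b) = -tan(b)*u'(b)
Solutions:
 u(b) = C1*sin(b)^2


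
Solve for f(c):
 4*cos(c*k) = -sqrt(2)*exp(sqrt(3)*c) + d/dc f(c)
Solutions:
 f(c) = C1 + sqrt(6)*exp(sqrt(3)*c)/3 + 4*sin(c*k)/k


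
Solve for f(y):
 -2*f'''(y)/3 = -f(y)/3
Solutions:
 f(y) = C3*exp(2^(2/3)*y/2) + (C1*sin(2^(2/3)*sqrt(3)*y/4) + C2*cos(2^(2/3)*sqrt(3)*y/4))*exp(-2^(2/3)*y/4)


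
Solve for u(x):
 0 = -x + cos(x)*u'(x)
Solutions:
 u(x) = C1 + Integral(x/cos(x), x)


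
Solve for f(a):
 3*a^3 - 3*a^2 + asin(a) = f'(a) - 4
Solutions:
 f(a) = C1 + 3*a^4/4 - a^3 + a*asin(a) + 4*a + sqrt(1 - a^2)


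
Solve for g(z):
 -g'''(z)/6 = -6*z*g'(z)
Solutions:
 g(z) = C1 + Integral(C2*airyai(6^(2/3)*z) + C3*airybi(6^(2/3)*z), z)


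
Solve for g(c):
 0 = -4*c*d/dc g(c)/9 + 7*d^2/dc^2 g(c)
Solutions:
 g(c) = C1 + C2*erfi(sqrt(14)*c/21)


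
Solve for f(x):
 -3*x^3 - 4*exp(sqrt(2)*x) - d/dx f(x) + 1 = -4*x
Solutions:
 f(x) = C1 - 3*x^4/4 + 2*x^2 + x - 2*sqrt(2)*exp(sqrt(2)*x)


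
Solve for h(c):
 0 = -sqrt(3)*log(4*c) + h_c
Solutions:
 h(c) = C1 + sqrt(3)*c*log(c) - sqrt(3)*c + 2*sqrt(3)*c*log(2)


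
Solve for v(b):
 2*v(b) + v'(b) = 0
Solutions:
 v(b) = C1*exp(-2*b)


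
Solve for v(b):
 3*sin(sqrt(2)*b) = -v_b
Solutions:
 v(b) = C1 + 3*sqrt(2)*cos(sqrt(2)*b)/2


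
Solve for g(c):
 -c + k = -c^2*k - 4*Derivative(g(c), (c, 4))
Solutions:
 g(c) = C1 + C2*c + C3*c^2 + C4*c^3 - c^6*k/1440 + c^5/480 - c^4*k/96


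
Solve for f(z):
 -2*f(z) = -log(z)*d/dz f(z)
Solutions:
 f(z) = C1*exp(2*li(z))


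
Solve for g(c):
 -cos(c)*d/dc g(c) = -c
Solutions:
 g(c) = C1 + Integral(c/cos(c), c)


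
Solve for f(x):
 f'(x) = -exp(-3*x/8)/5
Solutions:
 f(x) = C1 + 8*exp(-3*x/8)/15


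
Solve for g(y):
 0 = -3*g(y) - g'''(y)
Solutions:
 g(y) = C3*exp(-3^(1/3)*y) + (C1*sin(3^(5/6)*y/2) + C2*cos(3^(5/6)*y/2))*exp(3^(1/3)*y/2)


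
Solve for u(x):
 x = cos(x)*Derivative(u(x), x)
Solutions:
 u(x) = C1 + Integral(x/cos(x), x)


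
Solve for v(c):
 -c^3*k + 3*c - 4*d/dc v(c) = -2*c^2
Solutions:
 v(c) = C1 - c^4*k/16 + c^3/6 + 3*c^2/8


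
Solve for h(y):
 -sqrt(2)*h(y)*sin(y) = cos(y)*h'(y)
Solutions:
 h(y) = C1*cos(y)^(sqrt(2))


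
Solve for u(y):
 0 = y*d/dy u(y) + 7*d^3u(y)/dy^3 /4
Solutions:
 u(y) = C1 + Integral(C2*airyai(-14^(2/3)*y/7) + C3*airybi(-14^(2/3)*y/7), y)


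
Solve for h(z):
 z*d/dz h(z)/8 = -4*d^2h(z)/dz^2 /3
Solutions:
 h(z) = C1 + C2*erf(sqrt(3)*z/8)


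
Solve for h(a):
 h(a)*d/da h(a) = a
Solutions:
 h(a) = -sqrt(C1 + a^2)
 h(a) = sqrt(C1 + a^2)


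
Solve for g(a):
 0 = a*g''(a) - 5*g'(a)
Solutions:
 g(a) = C1 + C2*a^6


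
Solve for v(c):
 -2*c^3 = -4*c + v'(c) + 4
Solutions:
 v(c) = C1 - c^4/2 + 2*c^2 - 4*c


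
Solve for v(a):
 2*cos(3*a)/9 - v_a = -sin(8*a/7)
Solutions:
 v(a) = C1 + 2*sin(3*a)/27 - 7*cos(8*a/7)/8


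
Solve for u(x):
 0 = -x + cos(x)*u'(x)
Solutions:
 u(x) = C1 + Integral(x/cos(x), x)


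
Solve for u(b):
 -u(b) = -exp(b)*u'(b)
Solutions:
 u(b) = C1*exp(-exp(-b))


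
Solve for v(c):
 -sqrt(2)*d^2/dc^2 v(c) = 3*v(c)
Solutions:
 v(c) = C1*sin(2^(3/4)*sqrt(3)*c/2) + C2*cos(2^(3/4)*sqrt(3)*c/2)


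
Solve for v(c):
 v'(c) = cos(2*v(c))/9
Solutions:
 -c/9 - log(sin(2*v(c)) - 1)/4 + log(sin(2*v(c)) + 1)/4 = C1


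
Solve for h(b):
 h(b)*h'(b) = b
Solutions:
 h(b) = -sqrt(C1 + b^2)
 h(b) = sqrt(C1 + b^2)


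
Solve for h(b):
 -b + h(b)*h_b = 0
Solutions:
 h(b) = -sqrt(C1 + b^2)
 h(b) = sqrt(C1 + b^2)


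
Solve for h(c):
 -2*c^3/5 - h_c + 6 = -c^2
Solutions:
 h(c) = C1 - c^4/10 + c^3/3 + 6*c


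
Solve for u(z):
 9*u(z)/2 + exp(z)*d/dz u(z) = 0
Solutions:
 u(z) = C1*exp(9*exp(-z)/2)


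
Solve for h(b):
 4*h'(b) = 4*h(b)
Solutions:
 h(b) = C1*exp(b)


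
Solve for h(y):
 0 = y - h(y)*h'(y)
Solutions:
 h(y) = -sqrt(C1 + y^2)
 h(y) = sqrt(C1 + y^2)


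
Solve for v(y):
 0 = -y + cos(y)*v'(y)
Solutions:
 v(y) = C1 + Integral(y/cos(y), y)


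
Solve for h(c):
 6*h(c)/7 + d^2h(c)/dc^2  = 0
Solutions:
 h(c) = C1*sin(sqrt(42)*c/7) + C2*cos(sqrt(42)*c/7)


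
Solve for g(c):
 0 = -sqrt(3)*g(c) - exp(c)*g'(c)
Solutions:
 g(c) = C1*exp(sqrt(3)*exp(-c))


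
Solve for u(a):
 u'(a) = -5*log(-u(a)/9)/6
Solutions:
 6*Integral(1/(log(-_y) - 2*log(3)), (_y, u(a)))/5 = C1 - a


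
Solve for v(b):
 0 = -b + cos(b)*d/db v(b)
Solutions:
 v(b) = C1 + Integral(b/cos(b), b)


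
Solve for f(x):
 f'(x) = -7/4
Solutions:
 f(x) = C1 - 7*x/4


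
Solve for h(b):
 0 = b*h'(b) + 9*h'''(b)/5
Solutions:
 h(b) = C1 + Integral(C2*airyai(-15^(1/3)*b/3) + C3*airybi(-15^(1/3)*b/3), b)


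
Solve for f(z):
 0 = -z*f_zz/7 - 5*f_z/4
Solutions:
 f(z) = C1 + C2/z^(31/4)


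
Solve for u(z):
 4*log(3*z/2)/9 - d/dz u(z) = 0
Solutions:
 u(z) = C1 + 4*z*log(z)/9 - 4*z/9 - 4*z*log(2)/9 + 4*z*log(3)/9


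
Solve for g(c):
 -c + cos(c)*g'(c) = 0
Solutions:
 g(c) = C1 + Integral(c/cos(c), c)


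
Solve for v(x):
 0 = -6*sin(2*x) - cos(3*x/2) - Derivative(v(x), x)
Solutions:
 v(x) = C1 - 2*sin(3*x/2)/3 + 3*cos(2*x)


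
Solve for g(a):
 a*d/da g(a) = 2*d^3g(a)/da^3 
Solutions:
 g(a) = C1 + Integral(C2*airyai(2^(2/3)*a/2) + C3*airybi(2^(2/3)*a/2), a)


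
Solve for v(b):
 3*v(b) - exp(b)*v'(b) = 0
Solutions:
 v(b) = C1*exp(-3*exp(-b))


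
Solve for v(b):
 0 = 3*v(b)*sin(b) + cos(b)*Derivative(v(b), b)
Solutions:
 v(b) = C1*cos(b)^3


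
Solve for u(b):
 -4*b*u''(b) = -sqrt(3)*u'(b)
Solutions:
 u(b) = C1 + C2*b^(sqrt(3)/4 + 1)


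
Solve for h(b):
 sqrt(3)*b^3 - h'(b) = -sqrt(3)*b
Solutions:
 h(b) = C1 + sqrt(3)*b^4/4 + sqrt(3)*b^2/2


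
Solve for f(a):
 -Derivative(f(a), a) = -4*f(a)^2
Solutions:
 f(a) = -1/(C1 + 4*a)


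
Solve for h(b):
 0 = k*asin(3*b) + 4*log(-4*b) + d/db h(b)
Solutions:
 h(b) = C1 - 4*b*log(-b) - 8*b*log(2) + 4*b - k*(b*asin(3*b) + sqrt(1 - 9*b^2)/3)


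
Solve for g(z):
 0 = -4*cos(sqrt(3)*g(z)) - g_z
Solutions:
 g(z) = sqrt(3)*(pi - asin((exp(2*sqrt(3)*C1) + exp(8*sqrt(3)*z))/(exp(2*sqrt(3)*C1) - exp(8*sqrt(3)*z))))/3
 g(z) = sqrt(3)*asin((exp(2*sqrt(3)*C1) + exp(8*sqrt(3)*z))/(exp(2*sqrt(3)*C1) - exp(8*sqrt(3)*z)))/3


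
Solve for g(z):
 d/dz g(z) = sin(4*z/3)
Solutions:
 g(z) = C1 - 3*cos(4*z/3)/4


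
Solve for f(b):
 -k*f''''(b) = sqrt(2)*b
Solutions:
 f(b) = C1 + C2*b + C3*b^2 + C4*b^3 - sqrt(2)*b^5/(120*k)


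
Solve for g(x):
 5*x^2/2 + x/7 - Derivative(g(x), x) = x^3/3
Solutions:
 g(x) = C1 - x^4/12 + 5*x^3/6 + x^2/14


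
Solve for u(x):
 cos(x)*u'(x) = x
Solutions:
 u(x) = C1 + Integral(x/cos(x), x)


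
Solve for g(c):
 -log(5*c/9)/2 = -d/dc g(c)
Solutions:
 g(c) = C1 + c*log(c)/2 - c*log(3) - c/2 + c*log(5)/2


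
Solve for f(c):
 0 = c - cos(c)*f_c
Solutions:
 f(c) = C1 + Integral(c/cos(c), c)


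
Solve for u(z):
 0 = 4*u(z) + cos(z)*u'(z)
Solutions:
 u(z) = C1*(sin(z)^2 - 2*sin(z) + 1)/(sin(z)^2 + 2*sin(z) + 1)


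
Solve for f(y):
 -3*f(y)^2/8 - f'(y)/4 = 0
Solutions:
 f(y) = 2/(C1 + 3*y)


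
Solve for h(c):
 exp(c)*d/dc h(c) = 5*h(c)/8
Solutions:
 h(c) = C1*exp(-5*exp(-c)/8)


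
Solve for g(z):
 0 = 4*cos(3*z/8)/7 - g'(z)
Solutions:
 g(z) = C1 + 32*sin(3*z/8)/21


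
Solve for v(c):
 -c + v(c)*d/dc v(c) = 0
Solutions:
 v(c) = -sqrt(C1 + c^2)
 v(c) = sqrt(C1 + c^2)


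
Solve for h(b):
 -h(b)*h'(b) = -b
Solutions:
 h(b) = -sqrt(C1 + b^2)
 h(b) = sqrt(C1 + b^2)


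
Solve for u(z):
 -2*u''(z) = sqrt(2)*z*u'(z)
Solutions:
 u(z) = C1 + C2*erf(2^(1/4)*z/2)


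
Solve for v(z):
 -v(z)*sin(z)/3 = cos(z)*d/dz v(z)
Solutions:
 v(z) = C1*cos(z)^(1/3)


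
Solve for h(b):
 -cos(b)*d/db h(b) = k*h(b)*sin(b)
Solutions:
 h(b) = C1*exp(k*log(cos(b)))


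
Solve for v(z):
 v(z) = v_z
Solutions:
 v(z) = C1*exp(z)


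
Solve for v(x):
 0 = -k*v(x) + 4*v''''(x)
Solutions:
 v(x) = C1*exp(-sqrt(2)*k^(1/4)*x/2) + C2*exp(sqrt(2)*k^(1/4)*x/2) + C3*exp(-sqrt(2)*I*k^(1/4)*x/2) + C4*exp(sqrt(2)*I*k^(1/4)*x/2)


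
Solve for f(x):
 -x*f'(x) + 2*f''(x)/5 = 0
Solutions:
 f(x) = C1 + C2*erfi(sqrt(5)*x/2)


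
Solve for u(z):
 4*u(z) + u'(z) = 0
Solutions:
 u(z) = C1*exp(-4*z)


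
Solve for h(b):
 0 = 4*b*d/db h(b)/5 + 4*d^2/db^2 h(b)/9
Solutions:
 h(b) = C1 + C2*erf(3*sqrt(10)*b/10)


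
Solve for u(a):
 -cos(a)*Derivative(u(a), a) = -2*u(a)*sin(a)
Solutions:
 u(a) = C1/cos(a)^2


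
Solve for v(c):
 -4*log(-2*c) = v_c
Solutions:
 v(c) = C1 - 4*c*log(-c) + 4*c*(1 - log(2))


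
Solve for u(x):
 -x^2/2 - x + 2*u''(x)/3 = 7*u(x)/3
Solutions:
 u(x) = C1*exp(-sqrt(14)*x/2) + C2*exp(sqrt(14)*x/2) - 3*x^2/14 - 3*x/7 - 6/49


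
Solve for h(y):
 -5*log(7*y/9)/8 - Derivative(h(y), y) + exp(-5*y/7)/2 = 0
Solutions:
 h(y) = C1 - 5*y*log(y)/8 + 5*y*(-log(7) + 1 + 2*log(3))/8 - 7*exp(-5*y/7)/10


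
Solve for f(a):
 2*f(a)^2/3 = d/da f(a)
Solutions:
 f(a) = -3/(C1 + 2*a)


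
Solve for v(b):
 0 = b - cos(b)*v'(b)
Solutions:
 v(b) = C1 + Integral(b/cos(b), b)


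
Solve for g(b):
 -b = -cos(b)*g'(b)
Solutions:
 g(b) = C1 + Integral(b/cos(b), b)


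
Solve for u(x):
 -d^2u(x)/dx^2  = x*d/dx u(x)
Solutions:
 u(x) = C1 + C2*erf(sqrt(2)*x/2)


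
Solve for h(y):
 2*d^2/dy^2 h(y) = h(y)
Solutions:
 h(y) = C1*exp(-sqrt(2)*y/2) + C2*exp(sqrt(2)*y/2)


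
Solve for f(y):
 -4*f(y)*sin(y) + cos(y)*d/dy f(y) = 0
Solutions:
 f(y) = C1/cos(y)^4


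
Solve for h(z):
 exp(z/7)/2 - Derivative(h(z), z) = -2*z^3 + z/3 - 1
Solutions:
 h(z) = C1 + z^4/2 - z^2/6 + z + 7*exp(z/7)/2


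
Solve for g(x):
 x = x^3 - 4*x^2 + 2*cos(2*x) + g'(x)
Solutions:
 g(x) = C1 - x^4/4 + 4*x^3/3 + x^2/2 - sin(2*x)


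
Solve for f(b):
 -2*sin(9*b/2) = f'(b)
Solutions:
 f(b) = C1 + 4*cos(9*b/2)/9


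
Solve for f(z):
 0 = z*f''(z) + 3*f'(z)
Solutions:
 f(z) = C1 + C2/z^2


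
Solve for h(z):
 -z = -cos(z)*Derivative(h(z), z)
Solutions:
 h(z) = C1 + Integral(z/cos(z), z)


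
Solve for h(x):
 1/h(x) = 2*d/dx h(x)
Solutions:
 h(x) = -sqrt(C1 + x)
 h(x) = sqrt(C1 + x)


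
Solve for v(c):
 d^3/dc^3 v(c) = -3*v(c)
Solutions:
 v(c) = C3*exp(-3^(1/3)*c) + (C1*sin(3^(5/6)*c/2) + C2*cos(3^(5/6)*c/2))*exp(3^(1/3)*c/2)


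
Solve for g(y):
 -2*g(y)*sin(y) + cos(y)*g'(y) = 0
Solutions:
 g(y) = C1/cos(y)^2


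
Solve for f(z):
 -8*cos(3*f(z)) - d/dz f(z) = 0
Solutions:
 f(z) = -asin((C1 + exp(48*z))/(C1 - exp(48*z)))/3 + pi/3
 f(z) = asin((C1 + exp(48*z))/(C1 - exp(48*z)))/3


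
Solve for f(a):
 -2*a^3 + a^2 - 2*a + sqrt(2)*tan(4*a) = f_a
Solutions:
 f(a) = C1 - a^4/2 + a^3/3 - a^2 - sqrt(2)*log(cos(4*a))/4


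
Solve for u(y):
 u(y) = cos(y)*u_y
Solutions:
 u(y) = C1*sqrt(sin(y) + 1)/sqrt(sin(y) - 1)


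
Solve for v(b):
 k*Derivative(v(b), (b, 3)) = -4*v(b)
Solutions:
 v(b) = C1*exp(2^(2/3)*b*(-1/k)^(1/3)) + C2*exp(2^(2/3)*b*(-1/k)^(1/3)*(-1 + sqrt(3)*I)/2) + C3*exp(-2^(2/3)*b*(-1/k)^(1/3)*(1 + sqrt(3)*I)/2)


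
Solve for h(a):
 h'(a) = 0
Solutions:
 h(a) = C1


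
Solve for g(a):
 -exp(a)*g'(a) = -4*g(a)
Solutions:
 g(a) = C1*exp(-4*exp(-a))


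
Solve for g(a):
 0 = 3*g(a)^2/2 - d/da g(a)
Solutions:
 g(a) = -2/(C1 + 3*a)


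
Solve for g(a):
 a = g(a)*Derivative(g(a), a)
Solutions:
 g(a) = -sqrt(C1 + a^2)
 g(a) = sqrt(C1 + a^2)


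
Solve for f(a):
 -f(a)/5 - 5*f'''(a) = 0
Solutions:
 f(a) = C3*exp(-5^(1/3)*a/5) + (C1*sin(sqrt(3)*5^(1/3)*a/10) + C2*cos(sqrt(3)*5^(1/3)*a/10))*exp(5^(1/3)*a/10)


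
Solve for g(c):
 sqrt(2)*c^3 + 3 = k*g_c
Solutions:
 g(c) = C1 + sqrt(2)*c^4/(4*k) + 3*c/k


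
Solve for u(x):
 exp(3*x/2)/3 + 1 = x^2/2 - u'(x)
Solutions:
 u(x) = C1 + x^3/6 - x - 2*exp(3*x/2)/9


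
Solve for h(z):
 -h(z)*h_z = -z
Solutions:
 h(z) = -sqrt(C1 + z^2)
 h(z) = sqrt(C1 + z^2)


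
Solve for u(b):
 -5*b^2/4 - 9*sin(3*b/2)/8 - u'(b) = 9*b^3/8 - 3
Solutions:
 u(b) = C1 - 9*b^4/32 - 5*b^3/12 + 3*b + 3*cos(3*b/2)/4


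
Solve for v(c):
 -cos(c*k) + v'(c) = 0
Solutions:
 v(c) = C1 + sin(c*k)/k


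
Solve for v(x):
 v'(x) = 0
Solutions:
 v(x) = C1


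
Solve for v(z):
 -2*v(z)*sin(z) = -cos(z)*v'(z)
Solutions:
 v(z) = C1/cos(z)^2


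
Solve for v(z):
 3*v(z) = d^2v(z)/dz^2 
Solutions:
 v(z) = C1*exp(-sqrt(3)*z) + C2*exp(sqrt(3)*z)


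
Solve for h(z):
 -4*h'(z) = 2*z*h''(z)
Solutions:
 h(z) = C1 + C2/z


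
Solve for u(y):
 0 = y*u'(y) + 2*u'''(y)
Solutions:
 u(y) = C1 + Integral(C2*airyai(-2^(2/3)*y/2) + C3*airybi(-2^(2/3)*y/2), y)


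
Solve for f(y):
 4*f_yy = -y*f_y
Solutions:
 f(y) = C1 + C2*erf(sqrt(2)*y/4)


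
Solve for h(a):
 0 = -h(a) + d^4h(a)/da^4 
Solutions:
 h(a) = C1*exp(-a) + C2*exp(a) + C3*sin(a) + C4*cos(a)


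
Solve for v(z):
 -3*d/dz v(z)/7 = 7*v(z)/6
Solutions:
 v(z) = C1*exp(-49*z/18)


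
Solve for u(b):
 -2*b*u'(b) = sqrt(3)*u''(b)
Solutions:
 u(b) = C1 + C2*erf(3^(3/4)*b/3)


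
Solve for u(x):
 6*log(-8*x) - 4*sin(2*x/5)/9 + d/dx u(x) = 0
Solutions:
 u(x) = C1 - 6*x*log(-x) - 18*x*log(2) + 6*x - 10*cos(2*x/5)/9


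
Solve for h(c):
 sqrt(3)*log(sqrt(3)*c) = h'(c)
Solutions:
 h(c) = C1 + sqrt(3)*c*log(c) - sqrt(3)*c + sqrt(3)*c*log(3)/2


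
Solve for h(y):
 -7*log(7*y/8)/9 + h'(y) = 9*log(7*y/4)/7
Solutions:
 h(y) = C1 + 130*y*log(y)/63 - 103*y*log(2)/21 - 130*y/63 + 130*y*log(7)/63


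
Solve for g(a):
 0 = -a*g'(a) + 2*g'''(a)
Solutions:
 g(a) = C1 + Integral(C2*airyai(2^(2/3)*a/2) + C3*airybi(2^(2/3)*a/2), a)


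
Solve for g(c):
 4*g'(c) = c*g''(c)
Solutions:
 g(c) = C1 + C2*c^5


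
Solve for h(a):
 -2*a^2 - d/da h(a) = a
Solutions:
 h(a) = C1 - 2*a^3/3 - a^2/2


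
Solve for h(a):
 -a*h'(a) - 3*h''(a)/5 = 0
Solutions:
 h(a) = C1 + C2*erf(sqrt(30)*a/6)


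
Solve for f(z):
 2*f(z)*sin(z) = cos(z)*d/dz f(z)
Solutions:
 f(z) = C1/cos(z)^2


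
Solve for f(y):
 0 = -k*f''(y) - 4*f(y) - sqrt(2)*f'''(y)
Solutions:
 f(y) = C1*exp(-y*(2^(5/6)*k^2/(2*(k^3/4 + sqrt(-k^6 + (k^3 + 108)^2)/4 + 27)^(1/3)) + sqrt(2)*k + 2*2^(1/6)*(k^3/4 + sqrt(-k^6 + (k^3 + 108)^2)/4 + 27)^(1/3))/6) + C2*exp(y*(-2^(5/6)*k^2/((-1 + sqrt(3)*I)*(k^3/4 + sqrt(-k^6 + (k^3 + 108)^2)/4 + 27)^(1/3)) - sqrt(2)*k + 2^(1/6)*(k^3/4 + sqrt(-k^6 + (k^3 + 108)^2)/4 + 27)^(1/3) - 2^(1/6)*sqrt(3)*I*(k^3/4 + sqrt(-k^6 + (k^3 + 108)^2)/4 + 27)^(1/3))/6) + C3*exp(y*(2^(5/6)*k^2/((1 + sqrt(3)*I)*(k^3/4 + sqrt(-k^6 + (k^3 + 108)^2)/4 + 27)^(1/3)) - sqrt(2)*k + 2^(1/6)*(k^3/4 + sqrt(-k^6 + (k^3 + 108)^2)/4 + 27)^(1/3) + 2^(1/6)*sqrt(3)*I*(k^3/4 + sqrt(-k^6 + (k^3 + 108)^2)/4 + 27)^(1/3))/6)


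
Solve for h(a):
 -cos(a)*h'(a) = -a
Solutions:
 h(a) = C1 + Integral(a/cos(a), a)


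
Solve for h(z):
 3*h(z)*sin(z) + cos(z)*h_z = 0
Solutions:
 h(z) = C1*cos(z)^3


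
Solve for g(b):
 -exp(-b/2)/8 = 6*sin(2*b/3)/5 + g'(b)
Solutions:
 g(b) = C1 + 9*cos(2*b/3)/5 + exp(-b/2)/4


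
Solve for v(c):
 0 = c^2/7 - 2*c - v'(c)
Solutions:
 v(c) = C1 + c^3/21 - c^2


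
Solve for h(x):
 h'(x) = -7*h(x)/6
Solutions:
 h(x) = C1*exp(-7*x/6)


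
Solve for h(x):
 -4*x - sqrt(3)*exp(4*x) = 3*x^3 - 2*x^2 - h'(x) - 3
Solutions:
 h(x) = C1 + 3*x^4/4 - 2*x^3/3 + 2*x^2 - 3*x + sqrt(3)*exp(4*x)/4


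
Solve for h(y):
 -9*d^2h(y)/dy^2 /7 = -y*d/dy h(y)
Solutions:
 h(y) = C1 + C2*erfi(sqrt(14)*y/6)


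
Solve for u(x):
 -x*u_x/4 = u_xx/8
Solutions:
 u(x) = C1 + C2*erf(x)


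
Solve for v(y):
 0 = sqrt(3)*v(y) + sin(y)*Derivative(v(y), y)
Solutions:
 v(y) = C1*(cos(y) + 1)^(sqrt(3)/2)/(cos(y) - 1)^(sqrt(3)/2)


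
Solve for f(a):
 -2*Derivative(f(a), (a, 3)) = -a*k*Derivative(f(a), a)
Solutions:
 f(a) = C1 + Integral(C2*airyai(2^(2/3)*a*k^(1/3)/2) + C3*airybi(2^(2/3)*a*k^(1/3)/2), a)


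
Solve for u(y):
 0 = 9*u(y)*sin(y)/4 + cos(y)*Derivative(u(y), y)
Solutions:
 u(y) = C1*cos(y)^(9/4)


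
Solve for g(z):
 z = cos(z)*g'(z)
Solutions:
 g(z) = C1 + Integral(z/cos(z), z)


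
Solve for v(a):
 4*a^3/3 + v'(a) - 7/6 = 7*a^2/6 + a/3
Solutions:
 v(a) = C1 - a^4/3 + 7*a^3/18 + a^2/6 + 7*a/6


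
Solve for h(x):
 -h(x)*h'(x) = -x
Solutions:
 h(x) = -sqrt(C1 + x^2)
 h(x) = sqrt(C1 + x^2)


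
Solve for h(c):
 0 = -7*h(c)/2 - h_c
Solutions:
 h(c) = C1*exp(-7*c/2)


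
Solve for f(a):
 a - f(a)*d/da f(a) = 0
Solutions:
 f(a) = -sqrt(C1 + a^2)
 f(a) = sqrt(C1 + a^2)


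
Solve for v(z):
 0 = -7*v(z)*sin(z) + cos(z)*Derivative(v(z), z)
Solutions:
 v(z) = C1/cos(z)^7


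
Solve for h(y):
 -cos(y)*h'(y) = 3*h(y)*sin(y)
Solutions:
 h(y) = C1*cos(y)^3


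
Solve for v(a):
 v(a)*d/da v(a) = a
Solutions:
 v(a) = -sqrt(C1 + a^2)
 v(a) = sqrt(C1 + a^2)


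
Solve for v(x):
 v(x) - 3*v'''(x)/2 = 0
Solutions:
 v(x) = C3*exp(2^(1/3)*3^(2/3)*x/3) + (C1*sin(2^(1/3)*3^(1/6)*x/2) + C2*cos(2^(1/3)*3^(1/6)*x/2))*exp(-2^(1/3)*3^(2/3)*x/6)


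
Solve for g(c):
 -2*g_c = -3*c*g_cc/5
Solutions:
 g(c) = C1 + C2*c^(13/3)


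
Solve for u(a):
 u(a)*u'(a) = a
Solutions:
 u(a) = -sqrt(C1 + a^2)
 u(a) = sqrt(C1 + a^2)


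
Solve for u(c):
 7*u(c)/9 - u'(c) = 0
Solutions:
 u(c) = C1*exp(7*c/9)


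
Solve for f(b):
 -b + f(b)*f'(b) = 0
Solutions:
 f(b) = -sqrt(C1 + b^2)
 f(b) = sqrt(C1 + b^2)


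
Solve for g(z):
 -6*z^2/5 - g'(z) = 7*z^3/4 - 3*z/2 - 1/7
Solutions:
 g(z) = C1 - 7*z^4/16 - 2*z^3/5 + 3*z^2/4 + z/7


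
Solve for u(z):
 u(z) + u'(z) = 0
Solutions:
 u(z) = C1*exp(-z)


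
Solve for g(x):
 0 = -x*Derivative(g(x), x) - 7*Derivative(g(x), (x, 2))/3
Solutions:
 g(x) = C1 + C2*erf(sqrt(42)*x/14)


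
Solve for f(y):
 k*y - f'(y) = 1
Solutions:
 f(y) = C1 + k*y^2/2 - y


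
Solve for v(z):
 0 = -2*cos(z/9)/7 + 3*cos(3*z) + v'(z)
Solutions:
 v(z) = C1 + 18*sin(z/9)/7 - sin(3*z)


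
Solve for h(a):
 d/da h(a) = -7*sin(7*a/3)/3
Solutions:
 h(a) = C1 + cos(7*a/3)


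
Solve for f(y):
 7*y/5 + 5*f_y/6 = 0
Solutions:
 f(y) = C1 - 21*y^2/25


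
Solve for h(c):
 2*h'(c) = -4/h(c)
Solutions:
 h(c) = -sqrt(C1 - 4*c)
 h(c) = sqrt(C1 - 4*c)


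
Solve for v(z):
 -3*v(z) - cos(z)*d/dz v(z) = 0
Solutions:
 v(z) = C1*(sin(z) - 1)^(3/2)/(sin(z) + 1)^(3/2)


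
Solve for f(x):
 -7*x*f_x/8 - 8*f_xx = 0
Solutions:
 f(x) = C1 + C2*erf(sqrt(14)*x/16)


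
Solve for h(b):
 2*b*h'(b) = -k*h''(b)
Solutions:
 h(b) = C1 + C2*sqrt(k)*erf(b*sqrt(1/k))


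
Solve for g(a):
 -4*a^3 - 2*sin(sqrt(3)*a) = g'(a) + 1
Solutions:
 g(a) = C1 - a^4 - a + 2*sqrt(3)*cos(sqrt(3)*a)/3


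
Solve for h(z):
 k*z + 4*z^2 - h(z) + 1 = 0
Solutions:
 h(z) = k*z + 4*z^2 + 1


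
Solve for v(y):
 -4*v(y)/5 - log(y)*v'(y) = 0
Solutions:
 v(y) = C1*exp(-4*li(y)/5)


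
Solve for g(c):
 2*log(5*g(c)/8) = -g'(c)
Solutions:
 -Integral(1/(-log(_y) - log(5) + 3*log(2)), (_y, g(c)))/2 = C1 - c


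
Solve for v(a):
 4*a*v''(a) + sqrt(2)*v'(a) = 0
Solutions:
 v(a) = C1 + C2*a^(1 - sqrt(2)/4)


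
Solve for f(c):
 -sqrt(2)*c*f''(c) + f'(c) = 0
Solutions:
 f(c) = C1 + C2*c^(sqrt(2)/2 + 1)


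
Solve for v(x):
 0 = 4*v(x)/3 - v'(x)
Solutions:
 v(x) = C1*exp(4*x/3)


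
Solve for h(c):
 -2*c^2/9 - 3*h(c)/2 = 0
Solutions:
 h(c) = -4*c^2/27


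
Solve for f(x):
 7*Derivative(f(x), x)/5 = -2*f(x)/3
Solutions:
 f(x) = C1*exp(-10*x/21)


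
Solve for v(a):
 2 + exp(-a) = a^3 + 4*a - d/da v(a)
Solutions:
 v(a) = C1 + a^4/4 + 2*a^2 - 2*a + exp(-a)


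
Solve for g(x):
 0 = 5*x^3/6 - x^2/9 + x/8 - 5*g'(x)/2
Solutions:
 g(x) = C1 + x^4/12 - 2*x^3/135 + x^2/40


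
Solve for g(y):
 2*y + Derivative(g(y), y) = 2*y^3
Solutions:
 g(y) = C1 + y^4/2 - y^2


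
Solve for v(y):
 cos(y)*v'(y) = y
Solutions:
 v(y) = C1 + Integral(y/cos(y), y)


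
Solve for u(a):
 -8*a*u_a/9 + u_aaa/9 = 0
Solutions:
 u(a) = C1 + Integral(C2*airyai(2*a) + C3*airybi(2*a), a)


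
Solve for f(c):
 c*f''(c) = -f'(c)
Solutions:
 f(c) = C1 + C2*log(c)


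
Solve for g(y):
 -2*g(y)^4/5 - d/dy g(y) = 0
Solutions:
 g(y) = 5^(1/3)*(1/(C1 + 6*y))^(1/3)
 g(y) = 5^(1/3)*(-3^(2/3) - 3*3^(1/6)*I)*(1/(C1 + 2*y))^(1/3)/6
 g(y) = 5^(1/3)*(-3^(2/3) + 3*3^(1/6)*I)*(1/(C1 + 2*y))^(1/3)/6


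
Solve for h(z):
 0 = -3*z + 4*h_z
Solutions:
 h(z) = C1 + 3*z^2/8


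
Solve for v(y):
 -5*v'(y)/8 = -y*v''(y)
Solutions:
 v(y) = C1 + C2*y^(13/8)


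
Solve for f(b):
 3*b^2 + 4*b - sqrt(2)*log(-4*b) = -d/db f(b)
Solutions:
 f(b) = C1 - b^3 - 2*b^2 + sqrt(2)*b*log(-b) + sqrt(2)*b*(-1 + 2*log(2))


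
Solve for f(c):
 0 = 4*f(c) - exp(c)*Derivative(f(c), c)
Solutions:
 f(c) = C1*exp(-4*exp(-c))


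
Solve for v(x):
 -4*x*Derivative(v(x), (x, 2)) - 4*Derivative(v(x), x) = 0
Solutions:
 v(x) = C1 + C2*log(x)


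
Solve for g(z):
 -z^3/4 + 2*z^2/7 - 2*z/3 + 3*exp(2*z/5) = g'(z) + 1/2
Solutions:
 g(z) = C1 - z^4/16 + 2*z^3/21 - z^2/3 - z/2 + 15*exp(2*z/5)/2


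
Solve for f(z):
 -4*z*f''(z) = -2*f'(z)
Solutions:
 f(z) = C1 + C2*z^(3/2)


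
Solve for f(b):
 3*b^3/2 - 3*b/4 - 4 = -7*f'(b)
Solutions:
 f(b) = C1 - 3*b^4/56 + 3*b^2/56 + 4*b/7


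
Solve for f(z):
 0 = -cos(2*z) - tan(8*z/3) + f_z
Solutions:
 f(z) = C1 - 3*log(cos(8*z/3))/8 + sin(2*z)/2


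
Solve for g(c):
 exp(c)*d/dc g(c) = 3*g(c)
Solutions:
 g(c) = C1*exp(-3*exp(-c))


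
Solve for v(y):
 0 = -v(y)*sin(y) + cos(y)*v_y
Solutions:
 v(y) = C1/cos(y)


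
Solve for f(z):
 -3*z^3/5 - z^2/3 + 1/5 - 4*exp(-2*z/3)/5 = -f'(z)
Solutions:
 f(z) = C1 + 3*z^4/20 + z^3/9 - z/5 - 6*exp(-2*z/3)/5


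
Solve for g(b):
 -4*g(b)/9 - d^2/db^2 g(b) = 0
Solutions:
 g(b) = C1*sin(2*b/3) + C2*cos(2*b/3)


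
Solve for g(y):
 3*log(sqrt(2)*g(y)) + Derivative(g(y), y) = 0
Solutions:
 2*Integral(1/(2*log(_y) + log(2)), (_y, g(y)))/3 = C1 - y


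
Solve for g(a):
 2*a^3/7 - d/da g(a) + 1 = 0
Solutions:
 g(a) = C1 + a^4/14 + a


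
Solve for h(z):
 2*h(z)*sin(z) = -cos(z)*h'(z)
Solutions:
 h(z) = C1*cos(z)^2


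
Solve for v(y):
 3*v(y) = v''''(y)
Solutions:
 v(y) = C1*exp(-3^(1/4)*y) + C2*exp(3^(1/4)*y) + C3*sin(3^(1/4)*y) + C4*cos(3^(1/4)*y)


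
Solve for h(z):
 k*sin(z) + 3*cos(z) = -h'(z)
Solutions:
 h(z) = C1 + k*cos(z) - 3*sin(z)


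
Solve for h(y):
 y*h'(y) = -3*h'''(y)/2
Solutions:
 h(y) = C1 + Integral(C2*airyai(-2^(1/3)*3^(2/3)*y/3) + C3*airybi(-2^(1/3)*3^(2/3)*y/3), y)


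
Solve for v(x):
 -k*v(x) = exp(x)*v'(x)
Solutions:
 v(x) = C1*exp(k*exp(-x))


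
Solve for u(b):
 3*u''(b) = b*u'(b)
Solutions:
 u(b) = C1 + C2*erfi(sqrt(6)*b/6)


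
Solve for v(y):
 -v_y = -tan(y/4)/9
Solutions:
 v(y) = C1 - 4*log(cos(y/4))/9


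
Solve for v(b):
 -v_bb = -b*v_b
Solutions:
 v(b) = C1 + C2*erfi(sqrt(2)*b/2)


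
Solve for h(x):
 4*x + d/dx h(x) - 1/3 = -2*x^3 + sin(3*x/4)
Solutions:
 h(x) = C1 - x^4/2 - 2*x^2 + x/3 - 4*cos(3*x/4)/3


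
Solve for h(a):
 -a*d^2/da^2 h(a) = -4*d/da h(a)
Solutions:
 h(a) = C1 + C2*a^5


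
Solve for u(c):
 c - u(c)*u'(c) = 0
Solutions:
 u(c) = -sqrt(C1 + c^2)
 u(c) = sqrt(C1 + c^2)


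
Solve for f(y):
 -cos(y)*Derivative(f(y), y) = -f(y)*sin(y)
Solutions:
 f(y) = C1/cos(y)


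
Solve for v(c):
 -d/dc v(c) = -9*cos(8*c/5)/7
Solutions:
 v(c) = C1 + 45*sin(8*c/5)/56


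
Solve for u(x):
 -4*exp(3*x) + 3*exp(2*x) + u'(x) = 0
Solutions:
 u(x) = C1 + 4*exp(3*x)/3 - 3*exp(2*x)/2


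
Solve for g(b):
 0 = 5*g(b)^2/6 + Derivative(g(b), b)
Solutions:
 g(b) = 6/(C1 + 5*b)


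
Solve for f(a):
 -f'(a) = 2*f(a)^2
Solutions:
 f(a) = 1/(C1 + 2*a)


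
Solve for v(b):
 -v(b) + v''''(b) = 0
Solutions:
 v(b) = C1*exp(-b) + C2*exp(b) + C3*sin(b) + C4*cos(b)


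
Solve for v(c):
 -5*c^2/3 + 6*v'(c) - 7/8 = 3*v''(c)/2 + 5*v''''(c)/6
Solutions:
 v(c) = C1 + C2*exp(15^(1/3)*c*(-(30 + sqrt(915))^(1/3) + 15^(1/3)/(30 + sqrt(915))^(1/3))/10)*sin(3^(1/6)*5^(1/3)*c*(3*5^(1/3)/(30 + sqrt(915))^(1/3) + 3^(2/3)*(30 + sqrt(915))^(1/3))/10) + C3*exp(15^(1/3)*c*(-(30 + sqrt(915))^(1/3) + 15^(1/3)/(30 + sqrt(915))^(1/3))/10)*cos(3^(1/6)*5^(1/3)*c*(3*5^(1/3)/(30 + sqrt(915))^(1/3) + 3^(2/3)*(30 + sqrt(915))^(1/3))/10) + C4*exp(-15^(1/3)*c*(-(30 + sqrt(915))^(1/3) + 15^(1/3)/(30 + sqrt(915))^(1/3))/5) + 5*c^3/54 + 5*c^2/72 + 13*c/72


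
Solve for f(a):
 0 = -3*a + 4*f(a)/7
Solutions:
 f(a) = 21*a/4


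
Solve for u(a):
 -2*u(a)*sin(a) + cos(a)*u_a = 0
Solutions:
 u(a) = C1/cos(a)^2


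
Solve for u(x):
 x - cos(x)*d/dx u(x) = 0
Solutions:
 u(x) = C1 + Integral(x/cos(x), x)


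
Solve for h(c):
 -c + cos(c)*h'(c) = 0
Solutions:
 h(c) = C1 + Integral(c/cos(c), c)


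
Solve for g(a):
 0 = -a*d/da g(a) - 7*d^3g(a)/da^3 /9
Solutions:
 g(a) = C1 + Integral(C2*airyai(-21^(2/3)*a/7) + C3*airybi(-21^(2/3)*a/7), a)


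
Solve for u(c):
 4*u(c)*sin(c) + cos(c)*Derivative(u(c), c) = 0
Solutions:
 u(c) = C1*cos(c)^4


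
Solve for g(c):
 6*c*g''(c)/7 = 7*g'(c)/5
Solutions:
 g(c) = C1 + C2*c^(79/30)


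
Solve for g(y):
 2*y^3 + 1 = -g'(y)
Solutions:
 g(y) = C1 - y^4/2 - y


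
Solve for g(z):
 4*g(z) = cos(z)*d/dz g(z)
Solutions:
 g(z) = C1*(sin(z)^2 + 2*sin(z) + 1)/(sin(z)^2 - 2*sin(z) + 1)


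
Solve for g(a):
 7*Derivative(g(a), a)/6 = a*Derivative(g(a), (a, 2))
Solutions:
 g(a) = C1 + C2*a^(13/6)


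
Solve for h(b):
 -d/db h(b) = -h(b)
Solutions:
 h(b) = C1*exp(b)


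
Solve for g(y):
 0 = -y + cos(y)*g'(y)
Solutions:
 g(y) = C1 + Integral(y/cos(y), y)


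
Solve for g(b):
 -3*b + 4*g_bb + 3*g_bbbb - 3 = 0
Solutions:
 g(b) = C1 + C2*b + C3*sin(2*sqrt(3)*b/3) + C4*cos(2*sqrt(3)*b/3) + b^3/8 + 3*b^2/8


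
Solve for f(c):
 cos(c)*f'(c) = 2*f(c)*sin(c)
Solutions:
 f(c) = C1/cos(c)^2


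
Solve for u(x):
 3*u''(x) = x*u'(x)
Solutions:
 u(x) = C1 + C2*erfi(sqrt(6)*x/6)


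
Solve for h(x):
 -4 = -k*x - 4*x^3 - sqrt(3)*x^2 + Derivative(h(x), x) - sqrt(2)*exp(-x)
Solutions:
 h(x) = C1 + k*x^2/2 + x^4 + sqrt(3)*x^3/3 - 4*x - sqrt(2)*exp(-x)


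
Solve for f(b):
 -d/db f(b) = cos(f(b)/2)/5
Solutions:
 b/5 - log(sin(f(b)/2) - 1) + log(sin(f(b)/2) + 1) = C1


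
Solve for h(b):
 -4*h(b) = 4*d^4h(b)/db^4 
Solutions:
 h(b) = (C1*sin(sqrt(2)*b/2) + C2*cos(sqrt(2)*b/2))*exp(-sqrt(2)*b/2) + (C3*sin(sqrt(2)*b/2) + C4*cos(sqrt(2)*b/2))*exp(sqrt(2)*b/2)


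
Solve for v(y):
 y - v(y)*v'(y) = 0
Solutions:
 v(y) = -sqrt(C1 + y^2)
 v(y) = sqrt(C1 + y^2)


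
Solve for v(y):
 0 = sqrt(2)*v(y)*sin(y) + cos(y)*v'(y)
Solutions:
 v(y) = C1*cos(y)^(sqrt(2))


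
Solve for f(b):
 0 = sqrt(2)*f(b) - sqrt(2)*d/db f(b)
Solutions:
 f(b) = C1*exp(b)


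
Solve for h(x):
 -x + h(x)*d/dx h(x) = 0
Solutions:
 h(x) = -sqrt(C1 + x^2)
 h(x) = sqrt(C1 + x^2)


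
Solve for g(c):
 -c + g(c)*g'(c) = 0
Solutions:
 g(c) = -sqrt(C1 + c^2)
 g(c) = sqrt(C1 + c^2)


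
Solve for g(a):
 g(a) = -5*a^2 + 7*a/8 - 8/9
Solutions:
 g(a) = -5*a^2 + 7*a/8 - 8/9


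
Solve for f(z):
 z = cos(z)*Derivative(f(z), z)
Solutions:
 f(z) = C1 + Integral(z/cos(z), z)


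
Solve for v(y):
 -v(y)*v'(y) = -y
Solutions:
 v(y) = -sqrt(C1 + y^2)
 v(y) = sqrt(C1 + y^2)


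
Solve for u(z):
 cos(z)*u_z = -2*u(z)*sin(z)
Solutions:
 u(z) = C1*cos(z)^2


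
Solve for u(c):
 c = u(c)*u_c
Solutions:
 u(c) = -sqrt(C1 + c^2)
 u(c) = sqrt(C1 + c^2)


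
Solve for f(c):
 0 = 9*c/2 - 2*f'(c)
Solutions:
 f(c) = C1 + 9*c^2/8


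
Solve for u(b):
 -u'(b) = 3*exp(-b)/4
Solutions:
 u(b) = C1 + 3*exp(-b)/4


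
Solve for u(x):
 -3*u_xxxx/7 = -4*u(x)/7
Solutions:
 u(x) = C1*exp(-sqrt(2)*3^(3/4)*x/3) + C2*exp(sqrt(2)*3^(3/4)*x/3) + C3*sin(sqrt(2)*3^(3/4)*x/3) + C4*cos(sqrt(2)*3^(3/4)*x/3)


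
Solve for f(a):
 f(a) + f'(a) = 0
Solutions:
 f(a) = C1*exp(-a)


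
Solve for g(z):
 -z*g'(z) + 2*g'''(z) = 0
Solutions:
 g(z) = C1 + Integral(C2*airyai(2^(2/3)*z/2) + C3*airybi(2^(2/3)*z/2), z)


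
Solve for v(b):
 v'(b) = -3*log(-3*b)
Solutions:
 v(b) = C1 - 3*b*log(-b) + 3*b*(1 - log(3))


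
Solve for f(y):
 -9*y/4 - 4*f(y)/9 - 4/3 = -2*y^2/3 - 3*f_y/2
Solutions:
 f(y) = C1*exp(8*y/27) + 3*y^2/2 + 81*y/16 + 1803/128


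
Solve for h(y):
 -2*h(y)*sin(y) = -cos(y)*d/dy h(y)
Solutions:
 h(y) = C1/cos(y)^2


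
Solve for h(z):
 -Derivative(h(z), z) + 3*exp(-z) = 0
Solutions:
 h(z) = C1 - 3*exp(-z)


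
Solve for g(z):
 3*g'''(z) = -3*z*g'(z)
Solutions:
 g(z) = C1 + Integral(C2*airyai(-z) + C3*airybi(-z), z)


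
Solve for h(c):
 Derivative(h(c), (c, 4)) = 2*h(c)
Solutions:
 h(c) = C1*exp(-2^(1/4)*c) + C2*exp(2^(1/4)*c) + C3*sin(2^(1/4)*c) + C4*cos(2^(1/4)*c)


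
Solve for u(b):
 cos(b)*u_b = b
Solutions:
 u(b) = C1 + Integral(b/cos(b), b)


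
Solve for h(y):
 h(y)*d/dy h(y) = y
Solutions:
 h(y) = -sqrt(C1 + y^2)
 h(y) = sqrt(C1 + y^2)


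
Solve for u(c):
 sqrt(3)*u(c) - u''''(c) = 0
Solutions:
 u(c) = C1*exp(-3^(1/8)*c) + C2*exp(3^(1/8)*c) + C3*sin(3^(1/8)*c) + C4*cos(3^(1/8)*c)


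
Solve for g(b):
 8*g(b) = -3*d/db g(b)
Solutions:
 g(b) = C1*exp(-8*b/3)


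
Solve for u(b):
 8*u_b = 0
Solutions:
 u(b) = C1


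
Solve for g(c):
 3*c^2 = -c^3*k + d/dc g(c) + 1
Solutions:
 g(c) = C1 + c^4*k/4 + c^3 - c


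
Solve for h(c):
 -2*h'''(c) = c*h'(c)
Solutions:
 h(c) = C1 + Integral(C2*airyai(-2^(2/3)*c/2) + C3*airybi(-2^(2/3)*c/2), c)


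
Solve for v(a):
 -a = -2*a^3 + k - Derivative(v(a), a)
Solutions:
 v(a) = C1 - a^4/2 + a^2/2 + a*k


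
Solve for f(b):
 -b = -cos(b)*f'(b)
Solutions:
 f(b) = C1 + Integral(b/cos(b), b)


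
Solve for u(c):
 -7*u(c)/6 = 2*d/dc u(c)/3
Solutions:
 u(c) = C1*exp(-7*c/4)


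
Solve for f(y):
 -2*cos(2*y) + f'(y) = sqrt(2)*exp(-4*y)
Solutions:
 f(y) = C1 + sin(2*y) - sqrt(2)*exp(-4*y)/4


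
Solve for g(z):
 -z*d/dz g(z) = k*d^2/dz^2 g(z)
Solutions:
 g(z) = C1 + C2*sqrt(k)*erf(sqrt(2)*z*sqrt(1/k)/2)


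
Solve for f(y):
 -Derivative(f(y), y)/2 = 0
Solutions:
 f(y) = C1


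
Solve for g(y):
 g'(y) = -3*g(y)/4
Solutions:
 g(y) = C1*exp(-3*y/4)


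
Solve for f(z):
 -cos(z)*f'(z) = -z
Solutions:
 f(z) = C1 + Integral(z/cos(z), z)


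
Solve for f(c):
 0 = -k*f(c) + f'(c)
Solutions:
 f(c) = C1*exp(c*k)


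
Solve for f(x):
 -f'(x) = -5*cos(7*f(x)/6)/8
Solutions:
 -5*x/8 - 3*log(sin(7*f(x)/6) - 1)/7 + 3*log(sin(7*f(x)/6) + 1)/7 = C1


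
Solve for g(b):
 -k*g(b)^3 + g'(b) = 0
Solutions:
 g(b) = -sqrt(2)*sqrt(-1/(C1 + b*k))/2
 g(b) = sqrt(2)*sqrt(-1/(C1 + b*k))/2


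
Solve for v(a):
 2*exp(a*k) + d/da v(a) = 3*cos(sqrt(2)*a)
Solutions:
 v(a) = C1 + 3*sqrt(2)*sin(sqrt(2)*a)/2 - 2*exp(a*k)/k


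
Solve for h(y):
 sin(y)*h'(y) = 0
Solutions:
 h(y) = C1


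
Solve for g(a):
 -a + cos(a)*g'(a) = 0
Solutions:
 g(a) = C1 + Integral(a/cos(a), a)


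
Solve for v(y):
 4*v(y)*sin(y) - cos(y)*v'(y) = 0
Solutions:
 v(y) = C1/cos(y)^4


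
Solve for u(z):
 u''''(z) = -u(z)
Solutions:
 u(z) = (C1*sin(sqrt(2)*z/2) + C2*cos(sqrt(2)*z/2))*exp(-sqrt(2)*z/2) + (C3*sin(sqrt(2)*z/2) + C4*cos(sqrt(2)*z/2))*exp(sqrt(2)*z/2)


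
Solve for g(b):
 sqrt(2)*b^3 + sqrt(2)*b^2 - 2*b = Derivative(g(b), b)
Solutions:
 g(b) = C1 + sqrt(2)*b^4/4 + sqrt(2)*b^3/3 - b^2


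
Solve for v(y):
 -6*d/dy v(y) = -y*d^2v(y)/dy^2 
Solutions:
 v(y) = C1 + C2*y^7


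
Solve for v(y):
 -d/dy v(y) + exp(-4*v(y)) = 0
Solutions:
 v(y) = log(-I*(C1 + 4*y)^(1/4))
 v(y) = log(I*(C1 + 4*y)^(1/4))
 v(y) = log(-(C1 + 4*y)^(1/4))
 v(y) = log(C1 + 4*y)/4


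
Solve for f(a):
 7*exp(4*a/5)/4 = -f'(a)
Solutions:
 f(a) = C1 - 35*exp(4*a/5)/16


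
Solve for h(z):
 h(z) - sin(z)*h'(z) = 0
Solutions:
 h(z) = C1*sqrt(cos(z) - 1)/sqrt(cos(z) + 1)


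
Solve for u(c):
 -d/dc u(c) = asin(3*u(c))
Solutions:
 Integral(1/asin(3*_y), (_y, u(c))) = C1 - c


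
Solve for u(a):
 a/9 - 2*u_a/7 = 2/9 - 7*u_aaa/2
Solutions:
 u(a) = C1 + C2*exp(-2*a/7) + C3*exp(2*a/7) + 7*a^2/36 - 7*a/9


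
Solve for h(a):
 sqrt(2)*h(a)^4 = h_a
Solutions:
 h(a) = (-1/(C1 + 3*sqrt(2)*a))^(1/3)
 h(a) = (-1/(C1 + sqrt(2)*a))^(1/3)*(-3^(2/3) - 3*3^(1/6)*I)/6
 h(a) = (-1/(C1 + sqrt(2)*a))^(1/3)*(-3^(2/3) + 3*3^(1/6)*I)/6


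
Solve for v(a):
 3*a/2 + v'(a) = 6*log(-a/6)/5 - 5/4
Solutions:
 v(a) = C1 - 3*a^2/4 + 6*a*log(-a)/5 + a*(-49 - 24*log(6))/20


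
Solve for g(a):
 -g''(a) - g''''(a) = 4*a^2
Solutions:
 g(a) = C1 + C2*a + C3*sin(a) + C4*cos(a) - a^4/3 + 4*a^2


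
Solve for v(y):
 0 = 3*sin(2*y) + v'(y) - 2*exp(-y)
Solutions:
 v(y) = C1 + 3*cos(2*y)/2 - 2*exp(-y)


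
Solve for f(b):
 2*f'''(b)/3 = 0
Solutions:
 f(b) = C1 + C2*b + C3*b^2


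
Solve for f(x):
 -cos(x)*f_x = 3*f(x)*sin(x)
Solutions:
 f(x) = C1*cos(x)^3


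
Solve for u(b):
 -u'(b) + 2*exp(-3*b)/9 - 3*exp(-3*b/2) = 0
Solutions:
 u(b) = C1 - 2*exp(-3*b)/27 + 2*exp(-3*b/2)


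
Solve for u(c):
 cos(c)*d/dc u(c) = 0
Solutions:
 u(c) = C1


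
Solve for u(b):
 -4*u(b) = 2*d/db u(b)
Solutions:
 u(b) = C1*exp(-2*b)


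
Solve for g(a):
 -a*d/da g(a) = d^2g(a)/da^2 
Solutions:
 g(a) = C1 + C2*erf(sqrt(2)*a/2)


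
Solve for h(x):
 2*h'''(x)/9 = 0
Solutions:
 h(x) = C1 + C2*x + C3*x^2


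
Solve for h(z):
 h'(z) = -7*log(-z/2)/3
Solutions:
 h(z) = C1 - 7*z*log(-z)/3 + 7*z*(log(2) + 1)/3


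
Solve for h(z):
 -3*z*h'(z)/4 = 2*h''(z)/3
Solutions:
 h(z) = C1 + C2*erf(3*z/4)


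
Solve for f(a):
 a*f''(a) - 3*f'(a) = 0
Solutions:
 f(a) = C1 + C2*a^4


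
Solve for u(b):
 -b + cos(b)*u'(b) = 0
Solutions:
 u(b) = C1 + Integral(b/cos(b), b)


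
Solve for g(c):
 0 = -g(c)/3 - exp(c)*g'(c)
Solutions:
 g(c) = C1*exp(exp(-c)/3)


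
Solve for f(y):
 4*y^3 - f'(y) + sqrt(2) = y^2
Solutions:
 f(y) = C1 + y^4 - y^3/3 + sqrt(2)*y


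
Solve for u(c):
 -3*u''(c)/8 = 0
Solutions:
 u(c) = C1 + C2*c


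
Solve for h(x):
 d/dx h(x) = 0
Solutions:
 h(x) = C1


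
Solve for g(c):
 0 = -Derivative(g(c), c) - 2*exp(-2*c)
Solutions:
 g(c) = C1 + exp(-2*c)


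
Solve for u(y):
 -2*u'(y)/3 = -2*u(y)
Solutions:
 u(y) = C1*exp(3*y)


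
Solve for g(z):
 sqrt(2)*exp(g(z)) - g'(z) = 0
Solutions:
 g(z) = log(-1/(C1 + sqrt(2)*z))


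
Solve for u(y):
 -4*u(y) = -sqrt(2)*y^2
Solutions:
 u(y) = sqrt(2)*y^2/4


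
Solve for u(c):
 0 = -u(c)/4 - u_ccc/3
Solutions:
 u(c) = C3*exp(-6^(1/3)*c/2) + (C1*sin(2^(1/3)*3^(5/6)*c/4) + C2*cos(2^(1/3)*3^(5/6)*c/4))*exp(6^(1/3)*c/4)


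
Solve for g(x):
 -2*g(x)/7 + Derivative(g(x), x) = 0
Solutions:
 g(x) = C1*exp(2*x/7)


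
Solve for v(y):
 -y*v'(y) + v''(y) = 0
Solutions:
 v(y) = C1 + C2*erfi(sqrt(2)*y/2)


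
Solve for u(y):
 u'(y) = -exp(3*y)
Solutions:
 u(y) = C1 - exp(3*y)/3


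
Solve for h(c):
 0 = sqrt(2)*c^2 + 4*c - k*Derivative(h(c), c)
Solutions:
 h(c) = C1 + sqrt(2)*c^3/(3*k) + 2*c^2/k


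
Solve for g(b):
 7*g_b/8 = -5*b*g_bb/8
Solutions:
 g(b) = C1 + C2/b^(2/5)


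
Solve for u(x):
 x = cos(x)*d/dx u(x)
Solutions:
 u(x) = C1 + Integral(x/cos(x), x)


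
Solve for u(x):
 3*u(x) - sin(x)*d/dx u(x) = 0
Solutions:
 u(x) = C1*(cos(x) - 1)^(3/2)/(cos(x) + 1)^(3/2)


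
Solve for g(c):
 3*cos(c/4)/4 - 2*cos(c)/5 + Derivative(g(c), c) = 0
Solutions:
 g(c) = C1 - 3*sin(c/4) + 2*sin(c)/5


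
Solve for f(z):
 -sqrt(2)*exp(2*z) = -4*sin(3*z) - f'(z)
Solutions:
 f(z) = C1 + sqrt(2)*exp(2*z)/2 + 4*cos(3*z)/3


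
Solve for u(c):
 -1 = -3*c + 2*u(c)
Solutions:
 u(c) = 3*c/2 - 1/2


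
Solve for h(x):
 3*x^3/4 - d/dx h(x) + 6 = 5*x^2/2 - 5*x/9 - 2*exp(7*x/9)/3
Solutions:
 h(x) = C1 + 3*x^4/16 - 5*x^3/6 + 5*x^2/18 + 6*x + 6*exp(7*x/9)/7


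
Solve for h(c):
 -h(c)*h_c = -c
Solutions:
 h(c) = -sqrt(C1 + c^2)
 h(c) = sqrt(C1 + c^2)


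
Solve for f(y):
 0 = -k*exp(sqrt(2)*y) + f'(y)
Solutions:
 f(y) = C1 + sqrt(2)*k*exp(sqrt(2)*y)/2


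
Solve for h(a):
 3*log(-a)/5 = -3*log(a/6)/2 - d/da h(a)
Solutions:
 h(a) = C1 - 21*a*log(a)/10 + 3*a*(7 + 5*log(6) - 2*I*pi)/10


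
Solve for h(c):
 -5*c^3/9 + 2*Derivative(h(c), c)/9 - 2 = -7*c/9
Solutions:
 h(c) = C1 + 5*c^4/8 - 7*c^2/4 + 9*c


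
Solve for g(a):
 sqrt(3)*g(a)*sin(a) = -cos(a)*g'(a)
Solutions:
 g(a) = C1*cos(a)^(sqrt(3))


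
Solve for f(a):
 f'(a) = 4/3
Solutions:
 f(a) = C1 + 4*a/3


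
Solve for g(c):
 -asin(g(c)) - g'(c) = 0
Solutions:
 Integral(1/asin(_y), (_y, g(c))) = C1 - c


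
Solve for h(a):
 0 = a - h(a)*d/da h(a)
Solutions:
 h(a) = -sqrt(C1 + a^2)
 h(a) = sqrt(C1 + a^2)


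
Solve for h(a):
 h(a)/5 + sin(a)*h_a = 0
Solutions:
 h(a) = C1*(cos(a) + 1)^(1/10)/(cos(a) - 1)^(1/10)


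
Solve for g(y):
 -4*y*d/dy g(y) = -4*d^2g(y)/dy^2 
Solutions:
 g(y) = C1 + C2*erfi(sqrt(2)*y/2)


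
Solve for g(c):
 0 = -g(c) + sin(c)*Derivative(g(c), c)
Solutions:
 g(c) = C1*sqrt(cos(c) - 1)/sqrt(cos(c) + 1)


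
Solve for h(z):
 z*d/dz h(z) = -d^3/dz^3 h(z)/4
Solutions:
 h(z) = C1 + Integral(C2*airyai(-2^(2/3)*z) + C3*airybi(-2^(2/3)*z), z)


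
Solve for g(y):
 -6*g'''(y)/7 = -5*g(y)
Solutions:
 g(y) = C3*exp(35^(1/3)*6^(2/3)*y/6) + (C1*sin(2^(2/3)*3^(1/6)*35^(1/3)*y/4) + C2*cos(2^(2/3)*3^(1/6)*35^(1/3)*y/4))*exp(-35^(1/3)*6^(2/3)*y/12)


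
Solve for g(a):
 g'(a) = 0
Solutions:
 g(a) = C1


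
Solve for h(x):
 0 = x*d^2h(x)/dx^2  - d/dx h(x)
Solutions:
 h(x) = C1 + C2*x^2


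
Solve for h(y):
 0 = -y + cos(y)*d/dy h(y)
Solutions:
 h(y) = C1 + Integral(y/cos(y), y)
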